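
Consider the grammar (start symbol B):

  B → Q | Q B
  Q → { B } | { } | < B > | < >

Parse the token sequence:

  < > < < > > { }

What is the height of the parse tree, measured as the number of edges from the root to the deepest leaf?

5

[B [Q < >] [B [Q < [B [Q < >]] >] [B [Q { }]]]]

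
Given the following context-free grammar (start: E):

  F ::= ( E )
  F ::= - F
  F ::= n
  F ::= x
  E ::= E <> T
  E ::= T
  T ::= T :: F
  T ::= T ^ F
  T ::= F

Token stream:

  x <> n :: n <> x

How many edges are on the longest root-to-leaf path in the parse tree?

5

[E [E [E [T [F x]]] <> [T [T [F n]] :: [F n]]] <> [T [F x]]]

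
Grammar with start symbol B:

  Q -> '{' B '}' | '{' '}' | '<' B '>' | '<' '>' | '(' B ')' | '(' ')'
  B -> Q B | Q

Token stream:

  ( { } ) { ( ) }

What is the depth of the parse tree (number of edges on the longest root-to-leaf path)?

[B [Q ( [B [Q { }]] )] [B [Q { [B [Q ( )]] }]]]

5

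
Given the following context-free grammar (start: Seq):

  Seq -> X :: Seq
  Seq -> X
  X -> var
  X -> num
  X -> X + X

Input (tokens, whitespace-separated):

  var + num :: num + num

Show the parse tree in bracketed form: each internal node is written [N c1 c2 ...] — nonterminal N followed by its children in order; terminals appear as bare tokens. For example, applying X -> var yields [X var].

Seq
X :: Seq
X + X :: Seq
var + X :: Seq
var + num :: Seq
var + num :: X
var + num :: X + X
var + num :: num + X
var + num :: num + num

[Seq [X [X var] + [X num]] :: [Seq [X [X num] + [X num]]]]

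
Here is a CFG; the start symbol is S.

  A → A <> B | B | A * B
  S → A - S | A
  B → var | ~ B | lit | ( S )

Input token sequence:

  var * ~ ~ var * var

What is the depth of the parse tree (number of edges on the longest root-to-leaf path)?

[S [A [A [A [B var]] * [B ~ [B ~ [B var]]]] * [B var]]]

6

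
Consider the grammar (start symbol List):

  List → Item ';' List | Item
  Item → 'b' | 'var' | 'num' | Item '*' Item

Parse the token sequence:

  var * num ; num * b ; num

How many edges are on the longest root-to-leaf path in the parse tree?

4

[List [Item [Item var] * [Item num]] ; [List [Item [Item num] * [Item b]] ; [List [Item num]]]]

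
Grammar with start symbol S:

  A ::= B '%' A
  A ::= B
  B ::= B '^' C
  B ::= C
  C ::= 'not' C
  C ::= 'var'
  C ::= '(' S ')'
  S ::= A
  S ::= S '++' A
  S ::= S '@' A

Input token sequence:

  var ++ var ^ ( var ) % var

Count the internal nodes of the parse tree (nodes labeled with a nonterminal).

[S [S [A [B [C var]]]] ++ [A [B [B [C var]] ^ [C ( [S [A [B [C var]]]] )]] % [A [B [C var]]]]]

17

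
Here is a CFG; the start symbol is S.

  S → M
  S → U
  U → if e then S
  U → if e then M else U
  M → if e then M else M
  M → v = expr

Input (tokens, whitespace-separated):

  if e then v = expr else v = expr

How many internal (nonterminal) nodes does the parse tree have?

4

[S [M if e then [M v = expr] else [M v = expr]]]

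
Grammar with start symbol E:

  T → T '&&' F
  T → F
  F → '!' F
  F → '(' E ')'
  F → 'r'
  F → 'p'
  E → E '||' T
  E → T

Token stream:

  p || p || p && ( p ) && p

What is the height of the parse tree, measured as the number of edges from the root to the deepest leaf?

[E [E [E [T [F p]]] || [T [F p]]] || [T [T [T [F p]] && [F ( [E [T [F p]]] )]] && [F p]]]

7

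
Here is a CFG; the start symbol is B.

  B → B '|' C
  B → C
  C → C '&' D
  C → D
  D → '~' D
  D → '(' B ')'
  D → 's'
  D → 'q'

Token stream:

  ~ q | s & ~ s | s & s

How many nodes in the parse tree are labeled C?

5

[B [B [B [C [D ~ [D q]]]] | [C [C [D s]] & [D ~ [D s]]]] | [C [C [D s]] & [D s]]]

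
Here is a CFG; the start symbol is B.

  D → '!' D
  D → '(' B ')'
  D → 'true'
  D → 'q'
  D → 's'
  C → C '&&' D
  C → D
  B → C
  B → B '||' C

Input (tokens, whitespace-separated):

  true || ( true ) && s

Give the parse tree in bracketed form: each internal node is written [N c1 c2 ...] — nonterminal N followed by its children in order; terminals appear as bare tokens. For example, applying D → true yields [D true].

B
B || C
C || C
D || C
true || C
true || C && D
true || D && D
true || ( B ) && D
true || ( C ) && D
true || ( D ) && D
true || ( true ) && D
true || ( true ) && s

[B [B [C [D true]]] || [C [C [D ( [B [C [D true]]] )]] && [D s]]]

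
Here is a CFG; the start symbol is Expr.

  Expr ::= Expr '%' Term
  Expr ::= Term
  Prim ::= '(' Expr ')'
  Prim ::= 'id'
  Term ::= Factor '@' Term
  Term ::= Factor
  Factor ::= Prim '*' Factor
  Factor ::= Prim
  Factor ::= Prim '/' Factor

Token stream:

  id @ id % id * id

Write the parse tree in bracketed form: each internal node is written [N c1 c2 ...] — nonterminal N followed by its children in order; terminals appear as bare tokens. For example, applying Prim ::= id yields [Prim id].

[Expr [Expr [Term [Factor [Prim id]] @ [Term [Factor [Prim id]]]]] % [Term [Factor [Prim id] * [Factor [Prim id]]]]]

Expr
Expr % Term
Term % Term
Factor @ Term % Term
Prim @ Term % Term
id @ Term % Term
id @ Factor % Term
id @ Prim % Term
id @ id % Term
id @ id % Factor
id @ id % Prim * Factor
id @ id % id * Factor
id @ id % id * Prim
id @ id % id * id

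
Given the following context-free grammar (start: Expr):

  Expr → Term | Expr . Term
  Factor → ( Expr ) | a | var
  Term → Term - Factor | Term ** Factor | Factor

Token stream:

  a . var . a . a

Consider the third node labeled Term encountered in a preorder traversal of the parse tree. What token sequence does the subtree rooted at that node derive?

a

[Expr [Expr [Expr [Expr [Term [Factor a]]] . [Term [Factor var]]] . [Term [Factor a]]] . [Term [Factor a]]]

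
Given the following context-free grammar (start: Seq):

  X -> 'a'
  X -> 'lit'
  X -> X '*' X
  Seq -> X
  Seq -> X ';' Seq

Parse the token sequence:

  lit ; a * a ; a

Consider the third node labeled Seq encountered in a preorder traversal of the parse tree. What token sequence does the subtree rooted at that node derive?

[Seq [X lit] ; [Seq [X [X a] * [X a]] ; [Seq [X a]]]]

a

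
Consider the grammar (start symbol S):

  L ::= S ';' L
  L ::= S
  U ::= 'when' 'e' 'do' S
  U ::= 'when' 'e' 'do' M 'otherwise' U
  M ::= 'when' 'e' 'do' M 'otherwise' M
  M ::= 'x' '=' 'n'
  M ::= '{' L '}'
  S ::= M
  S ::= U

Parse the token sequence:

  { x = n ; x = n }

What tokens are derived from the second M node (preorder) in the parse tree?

[S [M { [L [S [M x = n]] ; [L [S [M x = n]]]] }]]

x = n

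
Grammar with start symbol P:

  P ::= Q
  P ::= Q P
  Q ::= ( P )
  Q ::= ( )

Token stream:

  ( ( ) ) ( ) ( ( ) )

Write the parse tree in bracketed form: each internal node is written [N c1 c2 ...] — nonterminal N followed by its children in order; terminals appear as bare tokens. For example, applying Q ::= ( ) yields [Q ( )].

[P [Q ( [P [Q ( )]] )] [P [Q ( )] [P [Q ( [P [Q ( )]] )]]]]

P
Q P
( P ) P
( Q ) P
( ( ) ) P
( ( ) ) Q P
( ( ) ) ( ) P
( ( ) ) ( ) Q
( ( ) ) ( ) ( P )
( ( ) ) ( ) ( Q )
( ( ) ) ( ) ( ( ) )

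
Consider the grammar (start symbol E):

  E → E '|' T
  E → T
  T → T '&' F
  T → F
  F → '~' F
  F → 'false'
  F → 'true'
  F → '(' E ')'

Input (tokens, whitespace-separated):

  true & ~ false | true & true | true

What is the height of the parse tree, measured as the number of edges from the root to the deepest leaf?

6

[E [E [E [T [T [F true]] & [F ~ [F false]]]] | [T [T [F true]] & [F true]]] | [T [F true]]]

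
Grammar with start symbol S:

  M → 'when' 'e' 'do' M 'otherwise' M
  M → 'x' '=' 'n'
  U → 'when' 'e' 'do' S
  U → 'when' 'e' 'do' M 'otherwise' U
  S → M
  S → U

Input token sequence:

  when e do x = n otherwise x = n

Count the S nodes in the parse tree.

1

[S [M when e do [M x = n] otherwise [M x = n]]]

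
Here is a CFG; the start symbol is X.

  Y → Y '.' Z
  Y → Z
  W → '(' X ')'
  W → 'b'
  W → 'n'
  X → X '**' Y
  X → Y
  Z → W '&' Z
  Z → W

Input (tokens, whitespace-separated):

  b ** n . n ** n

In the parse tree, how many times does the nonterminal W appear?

4

[X [X [X [Y [Z [W b]]]] ** [Y [Y [Z [W n]]] . [Z [W n]]]] ** [Y [Z [W n]]]]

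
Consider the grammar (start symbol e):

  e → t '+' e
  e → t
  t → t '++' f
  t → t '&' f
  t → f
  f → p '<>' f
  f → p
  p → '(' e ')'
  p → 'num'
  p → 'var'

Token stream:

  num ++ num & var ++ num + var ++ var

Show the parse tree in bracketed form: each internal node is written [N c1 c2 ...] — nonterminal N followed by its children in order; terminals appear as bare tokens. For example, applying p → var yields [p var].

[e [t [t [t [t [f [p num]]] ++ [f [p num]]] & [f [p var]]] ++ [f [p num]]] + [e [t [t [f [p var]]] ++ [f [p var]]]]]

e
t + e
t ++ f + e
t & f ++ f + e
t ++ f & f ++ f + e
f ++ f & f ++ f + e
p ++ f & f ++ f + e
num ++ f & f ++ f + e
num ++ p & f ++ f + e
num ++ num & f ++ f + e
num ++ num & p ++ f + e
num ++ num & var ++ f + e
num ++ num & var ++ p + e
num ++ num & var ++ num + e
num ++ num & var ++ num + t
num ++ num & var ++ num + t ++ f
num ++ num & var ++ num + f ++ f
num ++ num & var ++ num + p ++ f
num ++ num & var ++ num + var ++ f
num ++ num & var ++ num + var ++ p
num ++ num & var ++ num + var ++ var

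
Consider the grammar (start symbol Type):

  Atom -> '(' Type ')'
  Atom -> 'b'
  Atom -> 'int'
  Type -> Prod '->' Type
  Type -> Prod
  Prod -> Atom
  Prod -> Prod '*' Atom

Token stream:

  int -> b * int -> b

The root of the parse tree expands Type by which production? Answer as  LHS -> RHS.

Type -> Prod '->' Type

[Type [Prod [Atom int]] -> [Type [Prod [Prod [Atom b]] * [Atom int]] -> [Type [Prod [Atom b]]]]]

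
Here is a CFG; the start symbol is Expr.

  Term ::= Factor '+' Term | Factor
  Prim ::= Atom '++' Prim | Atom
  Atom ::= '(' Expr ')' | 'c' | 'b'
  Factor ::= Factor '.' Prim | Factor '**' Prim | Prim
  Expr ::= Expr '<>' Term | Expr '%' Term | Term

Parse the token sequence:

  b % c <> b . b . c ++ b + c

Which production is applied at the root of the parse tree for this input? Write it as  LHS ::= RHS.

Expr ::= Expr '<>' Term

[Expr [Expr [Expr [Term [Factor [Prim [Atom b]]]]] % [Term [Factor [Prim [Atom c]]]]] <> [Term [Factor [Factor [Factor [Prim [Atom b]]] . [Prim [Atom b]]] . [Prim [Atom c] ++ [Prim [Atom b]]]] + [Term [Factor [Prim [Atom c]]]]]]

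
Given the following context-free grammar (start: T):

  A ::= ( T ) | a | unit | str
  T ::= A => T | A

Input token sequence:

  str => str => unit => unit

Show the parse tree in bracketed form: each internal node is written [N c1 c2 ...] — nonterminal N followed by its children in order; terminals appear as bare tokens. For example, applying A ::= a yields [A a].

[T [A str] => [T [A str] => [T [A unit] => [T [A unit]]]]]

T
A => T
str => T
str => A => T
str => str => T
str => str => A => T
str => str => unit => T
str => str => unit => A
str => str => unit => unit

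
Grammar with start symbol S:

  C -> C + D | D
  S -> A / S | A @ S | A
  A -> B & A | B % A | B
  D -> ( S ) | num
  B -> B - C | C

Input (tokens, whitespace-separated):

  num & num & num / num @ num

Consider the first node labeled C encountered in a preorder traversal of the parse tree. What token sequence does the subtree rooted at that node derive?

[S [A [B [C [D num]]] & [A [B [C [D num]]] & [A [B [C [D num]]]]]] / [S [A [B [C [D num]]]] @ [S [A [B [C [D num]]]]]]]

num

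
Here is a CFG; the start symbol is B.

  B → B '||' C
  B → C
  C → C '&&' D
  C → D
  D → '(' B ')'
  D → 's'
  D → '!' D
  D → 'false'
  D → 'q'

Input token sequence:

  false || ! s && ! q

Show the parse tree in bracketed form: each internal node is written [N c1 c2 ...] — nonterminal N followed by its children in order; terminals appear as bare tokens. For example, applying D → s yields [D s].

B
B || C
C || C
D || C
false || C
false || C && D
false || D && D
false || ! D && D
false || ! s && D
false || ! s && ! D
false || ! s && ! q

[B [B [C [D false]]] || [C [C [D ! [D s]]] && [D ! [D q]]]]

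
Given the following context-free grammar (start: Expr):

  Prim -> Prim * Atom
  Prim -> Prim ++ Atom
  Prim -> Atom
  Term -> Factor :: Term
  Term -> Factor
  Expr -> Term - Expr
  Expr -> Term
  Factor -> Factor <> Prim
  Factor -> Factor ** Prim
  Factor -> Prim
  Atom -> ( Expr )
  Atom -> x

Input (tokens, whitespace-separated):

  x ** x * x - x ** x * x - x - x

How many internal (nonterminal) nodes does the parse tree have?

[Expr [Term [Factor [Factor [Prim [Atom x]]] ** [Prim [Prim [Atom x]] * [Atom x]]]] - [Expr [Term [Factor [Factor [Prim [Atom x]]] ** [Prim [Prim [Atom x]] * [Atom x]]]] - [Expr [Term [Factor [Prim [Atom x]]]] - [Expr [Term [Factor [Prim [Atom x]]]]]]]]

30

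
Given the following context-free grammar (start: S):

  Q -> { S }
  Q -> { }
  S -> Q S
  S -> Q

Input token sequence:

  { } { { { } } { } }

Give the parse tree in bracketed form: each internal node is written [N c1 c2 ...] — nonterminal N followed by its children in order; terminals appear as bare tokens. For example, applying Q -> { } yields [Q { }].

S
Q S
{ } S
{ } Q
{ } { S }
{ } { Q S }
{ } { { S } S }
{ } { { Q } S }
{ } { { { } } S }
{ } { { { } } Q }
{ } { { { } } { } }

[S [Q { }] [S [Q { [S [Q { [S [Q { }]] }] [S [Q { }]]] }]]]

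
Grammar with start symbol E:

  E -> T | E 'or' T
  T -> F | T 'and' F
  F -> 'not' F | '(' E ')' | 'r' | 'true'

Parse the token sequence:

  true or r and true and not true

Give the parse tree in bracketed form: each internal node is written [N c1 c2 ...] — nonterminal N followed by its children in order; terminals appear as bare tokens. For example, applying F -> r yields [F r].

[E [E [T [F true]]] or [T [T [T [F r]] and [F true]] and [F not [F true]]]]

E
E or T
T or T
F or T
true or T
true or T and F
true or T and F and F
true or F and F and F
true or r and F and F
true or r and true and F
true or r and true and not F
true or r and true and not true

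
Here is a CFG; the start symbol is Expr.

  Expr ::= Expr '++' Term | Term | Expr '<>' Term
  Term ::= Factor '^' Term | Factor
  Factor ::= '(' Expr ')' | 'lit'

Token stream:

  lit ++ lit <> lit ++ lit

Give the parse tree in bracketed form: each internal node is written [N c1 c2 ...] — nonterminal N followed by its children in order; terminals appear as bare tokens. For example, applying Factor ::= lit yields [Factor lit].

[Expr [Expr [Expr [Expr [Term [Factor lit]]] ++ [Term [Factor lit]]] <> [Term [Factor lit]]] ++ [Term [Factor lit]]]

Expr
Expr ++ Term
Expr <> Term ++ Term
Expr ++ Term <> Term ++ Term
Term ++ Term <> Term ++ Term
Factor ++ Term <> Term ++ Term
lit ++ Term <> Term ++ Term
lit ++ Factor <> Term ++ Term
lit ++ lit <> Term ++ Term
lit ++ lit <> Factor ++ Term
lit ++ lit <> lit ++ Term
lit ++ lit <> lit ++ Factor
lit ++ lit <> lit ++ lit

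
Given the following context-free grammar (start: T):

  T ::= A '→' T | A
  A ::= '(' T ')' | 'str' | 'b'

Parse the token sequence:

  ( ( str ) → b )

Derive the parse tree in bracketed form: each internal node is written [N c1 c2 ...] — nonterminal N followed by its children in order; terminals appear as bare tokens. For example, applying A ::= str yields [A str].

[T [A ( [T [A ( [T [A str]] )] → [T [A b]]] )]]

T
A
( T )
( A → T )
( ( T ) → T )
( ( A ) → T )
( ( str ) → T )
( ( str ) → A )
( ( str ) → b )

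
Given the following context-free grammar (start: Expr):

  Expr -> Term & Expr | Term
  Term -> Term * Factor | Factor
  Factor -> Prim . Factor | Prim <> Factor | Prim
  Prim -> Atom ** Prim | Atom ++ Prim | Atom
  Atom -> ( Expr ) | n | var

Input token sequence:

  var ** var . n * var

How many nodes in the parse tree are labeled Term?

2

[Expr [Term [Term [Factor [Prim [Atom var] ** [Prim [Atom var]]] . [Factor [Prim [Atom n]]]]] * [Factor [Prim [Atom var]]]]]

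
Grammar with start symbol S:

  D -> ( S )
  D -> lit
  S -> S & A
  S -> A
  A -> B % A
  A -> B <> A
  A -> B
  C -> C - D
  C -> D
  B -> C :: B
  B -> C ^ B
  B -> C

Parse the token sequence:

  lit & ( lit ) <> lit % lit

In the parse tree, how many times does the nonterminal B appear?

5

[S [S [A [B [C [D lit]]]]] & [A [B [C [D ( [S [A [B [C [D lit]]]]] )]]] <> [A [B [C [D lit]]] % [A [B [C [D lit]]]]]]]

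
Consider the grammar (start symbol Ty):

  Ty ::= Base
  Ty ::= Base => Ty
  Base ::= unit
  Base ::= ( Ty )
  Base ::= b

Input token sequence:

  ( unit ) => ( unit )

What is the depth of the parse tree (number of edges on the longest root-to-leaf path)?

[Ty [Base ( [Ty [Base unit]] )] => [Ty [Base ( [Ty [Base unit]] )]]]

5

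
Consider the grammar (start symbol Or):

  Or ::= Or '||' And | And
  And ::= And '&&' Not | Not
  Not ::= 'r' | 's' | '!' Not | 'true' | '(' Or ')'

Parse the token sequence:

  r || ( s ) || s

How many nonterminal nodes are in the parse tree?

12

[Or [Or [Or [And [Not r]]] || [And [Not ( [Or [And [Not s]]] )]]] || [And [Not s]]]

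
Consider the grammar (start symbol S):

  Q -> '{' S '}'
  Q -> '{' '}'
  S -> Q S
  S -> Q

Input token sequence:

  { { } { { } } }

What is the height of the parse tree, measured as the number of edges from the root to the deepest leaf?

7

[S [Q { [S [Q { }] [S [Q { [S [Q { }]] }]]] }]]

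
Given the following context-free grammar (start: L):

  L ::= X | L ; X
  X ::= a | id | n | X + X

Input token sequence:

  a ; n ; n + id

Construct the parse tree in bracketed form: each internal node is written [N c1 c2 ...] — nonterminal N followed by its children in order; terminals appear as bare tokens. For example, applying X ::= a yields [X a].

[L [L [L [X a]] ; [X n]] ; [X [X n] + [X id]]]

L
L ; X
L ; X ; X
X ; X ; X
a ; X ; X
a ; n ; X
a ; n ; X + X
a ; n ; n + X
a ; n ; n + id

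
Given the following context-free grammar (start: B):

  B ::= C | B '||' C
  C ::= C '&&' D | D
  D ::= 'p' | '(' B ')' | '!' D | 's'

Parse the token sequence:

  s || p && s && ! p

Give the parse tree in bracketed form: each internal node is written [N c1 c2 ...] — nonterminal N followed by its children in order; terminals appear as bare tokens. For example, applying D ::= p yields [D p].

[B [B [C [D s]]] || [C [C [C [D p]] && [D s]] && [D ! [D p]]]]

B
B || C
C || C
D || C
s || C
s || C && D
s || C && D && D
s || D && D && D
s || p && D && D
s || p && s && D
s || p && s && ! D
s || p && s && ! p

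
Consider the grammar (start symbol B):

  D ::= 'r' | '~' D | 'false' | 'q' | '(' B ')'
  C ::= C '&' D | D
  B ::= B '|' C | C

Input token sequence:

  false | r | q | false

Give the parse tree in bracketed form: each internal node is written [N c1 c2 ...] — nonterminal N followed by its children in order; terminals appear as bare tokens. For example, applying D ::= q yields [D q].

[B [B [B [B [C [D false]]] | [C [D r]]] | [C [D q]]] | [C [D false]]]

B
B | C
B | C | C
B | C | C | C
C | C | C | C
D | C | C | C
false | C | C | C
false | D | C | C
false | r | C | C
false | r | D | C
false | r | q | C
false | r | q | D
false | r | q | false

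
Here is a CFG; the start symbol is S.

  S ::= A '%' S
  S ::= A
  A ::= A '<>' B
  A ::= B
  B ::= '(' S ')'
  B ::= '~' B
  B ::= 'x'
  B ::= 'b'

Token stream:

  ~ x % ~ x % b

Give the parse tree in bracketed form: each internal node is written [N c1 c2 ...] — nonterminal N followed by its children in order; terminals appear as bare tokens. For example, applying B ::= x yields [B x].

[S [A [B ~ [B x]]] % [S [A [B ~ [B x]]] % [S [A [B b]]]]]

S
A % S
B % S
~ B % S
~ x % S
~ x % A % S
~ x % B % S
~ x % ~ B % S
~ x % ~ x % S
~ x % ~ x % A
~ x % ~ x % B
~ x % ~ x % b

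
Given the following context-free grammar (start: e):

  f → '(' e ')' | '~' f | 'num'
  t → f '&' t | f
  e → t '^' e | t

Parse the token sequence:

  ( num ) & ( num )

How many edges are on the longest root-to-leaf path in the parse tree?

[e [t [f ( [e [t [f num]]] )] & [t [f ( [e [t [f num]]] )]]]]

7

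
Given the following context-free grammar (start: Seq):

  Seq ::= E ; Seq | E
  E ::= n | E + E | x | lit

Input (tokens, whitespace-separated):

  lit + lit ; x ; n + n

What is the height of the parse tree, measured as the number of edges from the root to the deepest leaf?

5

[Seq [E [E lit] + [E lit]] ; [Seq [E x] ; [Seq [E [E n] + [E n]]]]]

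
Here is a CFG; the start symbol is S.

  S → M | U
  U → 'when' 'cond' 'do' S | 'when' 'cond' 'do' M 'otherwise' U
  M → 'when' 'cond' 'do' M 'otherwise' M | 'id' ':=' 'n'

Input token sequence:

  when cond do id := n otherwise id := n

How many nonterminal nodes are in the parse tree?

[S [M when cond do [M id := n] otherwise [M id := n]]]

4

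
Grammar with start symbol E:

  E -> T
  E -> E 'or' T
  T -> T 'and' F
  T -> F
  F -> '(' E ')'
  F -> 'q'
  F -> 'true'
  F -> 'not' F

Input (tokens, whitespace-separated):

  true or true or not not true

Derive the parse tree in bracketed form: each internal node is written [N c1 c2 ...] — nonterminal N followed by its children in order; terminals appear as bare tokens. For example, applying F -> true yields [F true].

[E [E [E [T [F true]]] or [T [F true]]] or [T [F not [F not [F true]]]]]

E
E or T
E or T or T
T or T or T
F or T or T
true or T or T
true or F or T
true or true or T
true or true or F
true or true or not F
true or true or not not F
true or true or not not true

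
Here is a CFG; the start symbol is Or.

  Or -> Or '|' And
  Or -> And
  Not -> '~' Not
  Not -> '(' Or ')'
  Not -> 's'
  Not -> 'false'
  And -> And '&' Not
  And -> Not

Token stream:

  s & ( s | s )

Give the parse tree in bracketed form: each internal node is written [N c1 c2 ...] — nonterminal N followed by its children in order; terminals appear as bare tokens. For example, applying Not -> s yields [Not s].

Or
And
And & Not
Not & Not
s & Not
s & ( Or )
s & ( Or | And )
s & ( And | And )
s & ( Not | And )
s & ( s | And )
s & ( s | Not )
s & ( s | s )

[Or [And [And [Not s]] & [Not ( [Or [Or [And [Not s]]] | [And [Not s]]] )]]]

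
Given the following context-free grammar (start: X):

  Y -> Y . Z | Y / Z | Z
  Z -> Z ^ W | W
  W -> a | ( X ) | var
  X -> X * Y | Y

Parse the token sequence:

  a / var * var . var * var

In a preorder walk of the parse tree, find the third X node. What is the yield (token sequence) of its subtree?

a / var

[X [X [X [Y [Y [Z [W a]]] / [Z [W var]]]] * [Y [Y [Z [W var]]] . [Z [W var]]]] * [Y [Z [W var]]]]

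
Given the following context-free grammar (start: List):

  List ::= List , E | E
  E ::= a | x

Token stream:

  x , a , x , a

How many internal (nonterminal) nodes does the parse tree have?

[List [List [List [List [E x]] , [E a]] , [E x]] , [E a]]

8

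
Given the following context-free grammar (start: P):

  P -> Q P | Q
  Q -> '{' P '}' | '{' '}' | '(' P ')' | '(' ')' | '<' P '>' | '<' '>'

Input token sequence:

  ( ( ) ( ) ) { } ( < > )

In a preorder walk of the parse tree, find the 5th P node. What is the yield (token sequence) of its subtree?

( < > )

[P [Q ( [P [Q ( )] [P [Q ( )]]] )] [P [Q { }] [P [Q ( [P [Q < >]] )]]]]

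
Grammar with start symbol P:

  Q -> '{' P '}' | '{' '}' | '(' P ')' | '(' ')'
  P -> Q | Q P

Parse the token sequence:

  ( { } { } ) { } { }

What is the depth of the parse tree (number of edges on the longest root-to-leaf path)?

5

[P [Q ( [P [Q { }] [P [Q { }]]] )] [P [Q { }] [P [Q { }]]]]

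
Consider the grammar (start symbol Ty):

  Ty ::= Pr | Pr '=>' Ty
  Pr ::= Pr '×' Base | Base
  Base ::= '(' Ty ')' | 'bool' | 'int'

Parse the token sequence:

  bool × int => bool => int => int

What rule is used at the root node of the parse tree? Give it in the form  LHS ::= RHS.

[Ty [Pr [Pr [Base bool]] × [Base int]] => [Ty [Pr [Base bool]] => [Ty [Pr [Base int]] => [Ty [Pr [Base int]]]]]]

Ty ::= Pr '=>' Ty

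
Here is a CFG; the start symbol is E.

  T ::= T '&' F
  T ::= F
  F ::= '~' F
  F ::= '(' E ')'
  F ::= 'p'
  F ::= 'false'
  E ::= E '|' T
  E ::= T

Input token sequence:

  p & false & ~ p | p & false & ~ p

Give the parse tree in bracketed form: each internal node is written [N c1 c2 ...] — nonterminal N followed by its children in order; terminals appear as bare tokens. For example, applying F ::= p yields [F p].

E
E | T
T | T
T & F | T
T & F & F | T
F & F & F | T
p & F & F | T
p & false & F | T
p & false & ~ F | T
p & false & ~ p | T
p & false & ~ p | T & F
p & false & ~ p | T & F & F
p & false & ~ p | F & F & F
p & false & ~ p | p & F & F
p & false & ~ p | p & false & F
p & false & ~ p | p & false & ~ F
p & false & ~ p | p & false & ~ p

[E [E [T [T [T [F p]] & [F false]] & [F ~ [F p]]]] | [T [T [T [F p]] & [F false]] & [F ~ [F p]]]]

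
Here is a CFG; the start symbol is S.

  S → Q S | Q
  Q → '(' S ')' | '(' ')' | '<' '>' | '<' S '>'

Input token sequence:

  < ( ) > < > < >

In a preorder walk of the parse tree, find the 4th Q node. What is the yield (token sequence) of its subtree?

[S [Q < [S [Q ( )]] >] [S [Q < >] [S [Q < >]]]]

< >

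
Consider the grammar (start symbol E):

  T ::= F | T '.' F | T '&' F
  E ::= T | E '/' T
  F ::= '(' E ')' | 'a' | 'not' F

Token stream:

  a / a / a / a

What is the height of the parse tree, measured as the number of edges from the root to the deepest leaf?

6

[E [E [E [E [T [F a]]] / [T [F a]]] / [T [F a]]] / [T [F a]]]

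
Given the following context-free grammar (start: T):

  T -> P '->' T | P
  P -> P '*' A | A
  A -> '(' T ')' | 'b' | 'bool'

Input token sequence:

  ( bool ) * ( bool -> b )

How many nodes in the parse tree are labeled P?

[T [P [P [A ( [T [P [A bool]]] )]] * [A ( [T [P [A bool]] -> [T [P [A b]]]] )]]]

5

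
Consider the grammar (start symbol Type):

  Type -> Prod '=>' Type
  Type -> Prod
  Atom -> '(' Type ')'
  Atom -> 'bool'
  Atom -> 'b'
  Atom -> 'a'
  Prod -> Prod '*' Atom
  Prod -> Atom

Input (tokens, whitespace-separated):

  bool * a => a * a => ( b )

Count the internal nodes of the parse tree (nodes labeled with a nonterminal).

[Type [Prod [Prod [Atom bool]] * [Atom a]] => [Type [Prod [Prod [Atom a]] * [Atom a]] => [Type [Prod [Atom ( [Type [Prod [Atom b]]] )]]]]]

16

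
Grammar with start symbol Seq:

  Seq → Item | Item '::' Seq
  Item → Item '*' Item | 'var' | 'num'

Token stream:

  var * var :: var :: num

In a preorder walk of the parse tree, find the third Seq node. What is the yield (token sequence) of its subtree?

[Seq [Item [Item var] * [Item var]] :: [Seq [Item var] :: [Seq [Item num]]]]

num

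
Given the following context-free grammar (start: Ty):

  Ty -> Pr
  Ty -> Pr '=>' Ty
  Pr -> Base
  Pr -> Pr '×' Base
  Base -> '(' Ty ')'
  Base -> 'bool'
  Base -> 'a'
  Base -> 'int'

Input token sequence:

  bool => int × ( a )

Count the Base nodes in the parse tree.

4

[Ty [Pr [Base bool]] => [Ty [Pr [Pr [Base int]] × [Base ( [Ty [Pr [Base a]]] )]]]]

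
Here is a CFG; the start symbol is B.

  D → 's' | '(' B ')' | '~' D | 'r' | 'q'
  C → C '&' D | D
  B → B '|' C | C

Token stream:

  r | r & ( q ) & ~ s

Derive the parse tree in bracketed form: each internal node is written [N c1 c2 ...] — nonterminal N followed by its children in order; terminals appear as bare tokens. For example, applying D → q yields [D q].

[B [B [C [D r]]] | [C [C [C [D r]] & [D ( [B [C [D q]]] )]] & [D ~ [D s]]]]

B
B | C
C | C
D | C
r | C
r | C & D
r | C & D & D
r | D & D & D
r | r & D & D
r | r & ( B ) & D
r | r & ( C ) & D
r | r & ( D ) & D
r | r & ( q ) & D
r | r & ( q ) & ~ D
r | r & ( q ) & ~ s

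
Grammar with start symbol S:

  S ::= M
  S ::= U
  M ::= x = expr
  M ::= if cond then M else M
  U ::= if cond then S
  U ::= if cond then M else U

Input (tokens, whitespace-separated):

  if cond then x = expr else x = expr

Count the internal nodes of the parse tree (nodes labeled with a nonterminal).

[S [M if cond then [M x = expr] else [M x = expr]]]

4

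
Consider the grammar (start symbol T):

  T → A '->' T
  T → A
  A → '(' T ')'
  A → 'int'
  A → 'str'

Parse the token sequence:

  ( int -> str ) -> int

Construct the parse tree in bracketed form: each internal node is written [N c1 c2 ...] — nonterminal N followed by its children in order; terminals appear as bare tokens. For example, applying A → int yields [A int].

[T [A ( [T [A int] -> [T [A str]]] )] -> [T [A int]]]

T
A -> T
( T ) -> T
( A -> T ) -> T
( int -> T ) -> T
( int -> A ) -> T
( int -> str ) -> T
( int -> str ) -> A
( int -> str ) -> int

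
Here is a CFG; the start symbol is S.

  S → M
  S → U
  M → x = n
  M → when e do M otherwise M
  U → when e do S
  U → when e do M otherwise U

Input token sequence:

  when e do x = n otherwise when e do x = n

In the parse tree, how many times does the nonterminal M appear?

[S [U when e do [M x = n] otherwise [U when e do [S [M x = n]]]]]

2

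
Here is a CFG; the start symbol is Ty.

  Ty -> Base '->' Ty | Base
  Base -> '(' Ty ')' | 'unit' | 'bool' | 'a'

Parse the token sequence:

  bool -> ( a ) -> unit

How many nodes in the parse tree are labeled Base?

4

[Ty [Base bool] -> [Ty [Base ( [Ty [Base a]] )] -> [Ty [Base unit]]]]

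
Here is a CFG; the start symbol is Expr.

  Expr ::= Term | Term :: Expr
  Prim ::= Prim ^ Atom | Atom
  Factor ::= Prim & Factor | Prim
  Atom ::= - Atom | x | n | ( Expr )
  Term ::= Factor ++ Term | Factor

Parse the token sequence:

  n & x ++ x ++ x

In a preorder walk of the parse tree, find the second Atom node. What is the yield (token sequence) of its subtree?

[Expr [Term [Factor [Prim [Atom n]] & [Factor [Prim [Atom x]]]] ++ [Term [Factor [Prim [Atom x]]] ++ [Term [Factor [Prim [Atom x]]]]]]]

x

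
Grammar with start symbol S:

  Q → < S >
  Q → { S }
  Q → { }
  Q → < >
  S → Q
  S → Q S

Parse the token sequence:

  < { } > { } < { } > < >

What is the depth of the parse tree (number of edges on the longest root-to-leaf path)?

[S [Q < [S [Q { }]] >] [S [Q { }] [S [Q < [S [Q { }]] >] [S [Q < >]]]]]

6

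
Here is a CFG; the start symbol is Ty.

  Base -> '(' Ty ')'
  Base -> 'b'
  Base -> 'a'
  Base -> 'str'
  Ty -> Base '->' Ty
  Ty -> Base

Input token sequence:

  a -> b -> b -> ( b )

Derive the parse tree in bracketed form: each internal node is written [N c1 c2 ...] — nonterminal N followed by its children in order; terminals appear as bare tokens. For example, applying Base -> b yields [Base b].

[Ty [Base a] -> [Ty [Base b] -> [Ty [Base b] -> [Ty [Base ( [Ty [Base b]] )]]]]]

Ty
Base -> Ty
a -> Ty
a -> Base -> Ty
a -> b -> Ty
a -> b -> Base -> Ty
a -> b -> b -> Ty
a -> b -> b -> Base
a -> b -> b -> ( Ty )
a -> b -> b -> ( Base )
a -> b -> b -> ( b )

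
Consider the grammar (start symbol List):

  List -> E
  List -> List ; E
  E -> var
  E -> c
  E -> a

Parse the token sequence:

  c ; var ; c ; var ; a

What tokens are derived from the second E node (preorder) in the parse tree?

[List [List [List [List [List [E c]] ; [E var]] ; [E c]] ; [E var]] ; [E a]]

var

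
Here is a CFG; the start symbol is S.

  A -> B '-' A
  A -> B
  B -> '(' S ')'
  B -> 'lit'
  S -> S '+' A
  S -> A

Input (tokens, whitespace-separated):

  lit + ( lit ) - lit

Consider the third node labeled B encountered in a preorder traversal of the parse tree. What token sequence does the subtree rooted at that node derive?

lit

[S [S [A [B lit]]] + [A [B ( [S [A [B lit]]] )] - [A [B lit]]]]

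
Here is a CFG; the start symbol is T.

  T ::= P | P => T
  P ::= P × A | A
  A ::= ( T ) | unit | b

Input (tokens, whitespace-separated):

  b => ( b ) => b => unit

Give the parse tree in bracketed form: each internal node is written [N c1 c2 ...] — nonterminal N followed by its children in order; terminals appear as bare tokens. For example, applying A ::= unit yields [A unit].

[T [P [A b]] => [T [P [A ( [T [P [A b]]] )]] => [T [P [A b]] => [T [P [A unit]]]]]]

T
P => T
A => T
b => T
b => P => T
b => A => T
b => ( T ) => T
b => ( P ) => T
b => ( A ) => T
b => ( b ) => T
b => ( b ) => P => T
b => ( b ) => A => T
b => ( b ) => b => T
b => ( b ) => b => P
b => ( b ) => b => A
b => ( b ) => b => unit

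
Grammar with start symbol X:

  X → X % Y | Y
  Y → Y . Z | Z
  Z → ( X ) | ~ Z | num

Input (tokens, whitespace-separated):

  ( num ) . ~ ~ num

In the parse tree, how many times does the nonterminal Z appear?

5

[X [Y [Y [Z ( [X [Y [Z num]]] )]] . [Z ~ [Z ~ [Z num]]]]]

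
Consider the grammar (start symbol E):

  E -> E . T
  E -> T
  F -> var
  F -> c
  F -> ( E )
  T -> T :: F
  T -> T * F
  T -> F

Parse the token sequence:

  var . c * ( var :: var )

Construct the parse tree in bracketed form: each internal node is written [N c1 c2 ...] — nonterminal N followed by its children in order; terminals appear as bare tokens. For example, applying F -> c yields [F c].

E
E . T
T . T
F . T
var . T
var . T * F
var . F * F
var . c * F
var . c * ( E )
var . c * ( T )
var . c * ( T :: F )
var . c * ( F :: F )
var . c * ( var :: F )
var . c * ( var :: var )

[E [E [T [F var]]] . [T [T [F c]] * [F ( [E [T [T [F var]] :: [F var]]] )]]]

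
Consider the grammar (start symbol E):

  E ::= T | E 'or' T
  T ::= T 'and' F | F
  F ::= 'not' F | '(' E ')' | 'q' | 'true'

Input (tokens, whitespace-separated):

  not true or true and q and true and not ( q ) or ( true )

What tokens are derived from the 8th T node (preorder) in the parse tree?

[E [E [E [T [F not [F true]]]] or [T [T [T [T [F true]] and [F q]] and [F true]] and [F not [F ( [E [T [F q]]] )]]]] or [T [F ( [E [T [F true]]] )]]]

true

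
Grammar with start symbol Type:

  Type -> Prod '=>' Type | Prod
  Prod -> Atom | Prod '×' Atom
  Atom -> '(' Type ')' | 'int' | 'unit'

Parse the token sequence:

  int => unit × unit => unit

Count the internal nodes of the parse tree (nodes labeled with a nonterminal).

[Type [Prod [Atom int]] => [Type [Prod [Prod [Atom unit]] × [Atom unit]] => [Type [Prod [Atom unit]]]]]

11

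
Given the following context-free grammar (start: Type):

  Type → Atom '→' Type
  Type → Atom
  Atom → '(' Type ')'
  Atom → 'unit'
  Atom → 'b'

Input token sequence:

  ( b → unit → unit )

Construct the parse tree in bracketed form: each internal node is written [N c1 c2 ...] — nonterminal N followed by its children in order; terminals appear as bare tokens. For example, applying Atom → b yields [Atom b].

Type
Atom
( Type )
( Atom → Type )
( b → Type )
( b → Atom → Type )
( b → unit → Type )
( b → unit → Atom )
( b → unit → unit )

[Type [Atom ( [Type [Atom b] → [Type [Atom unit] → [Type [Atom unit]]]] )]]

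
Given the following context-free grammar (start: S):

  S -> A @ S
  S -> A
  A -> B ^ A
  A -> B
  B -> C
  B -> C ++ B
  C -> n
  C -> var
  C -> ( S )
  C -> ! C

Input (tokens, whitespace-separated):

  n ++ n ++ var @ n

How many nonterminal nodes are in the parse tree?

[S [A [B [C n] ++ [B [C n] ++ [B [C var]]]]] @ [S [A [B [C n]]]]]

12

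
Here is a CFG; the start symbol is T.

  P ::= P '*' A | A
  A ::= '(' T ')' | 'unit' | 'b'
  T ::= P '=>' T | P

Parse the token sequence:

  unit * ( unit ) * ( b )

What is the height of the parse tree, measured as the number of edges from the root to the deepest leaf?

7

[T [P [P [P [A unit]] * [A ( [T [P [A unit]]] )]] * [A ( [T [P [A b]]] )]]]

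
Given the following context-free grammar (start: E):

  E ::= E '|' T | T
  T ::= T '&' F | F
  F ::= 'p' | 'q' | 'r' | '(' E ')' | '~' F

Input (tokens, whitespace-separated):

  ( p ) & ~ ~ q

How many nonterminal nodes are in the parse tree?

[E [T [T [F ( [E [T [F p]]] )]] & [F ~ [F ~ [F q]]]]]

10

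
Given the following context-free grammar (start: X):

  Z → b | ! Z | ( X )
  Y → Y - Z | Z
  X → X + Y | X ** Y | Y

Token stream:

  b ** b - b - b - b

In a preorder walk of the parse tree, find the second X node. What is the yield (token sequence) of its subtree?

[X [X [Y [Z b]]] ** [Y [Y [Y [Y [Z b]] - [Z b]] - [Z b]] - [Z b]]]

b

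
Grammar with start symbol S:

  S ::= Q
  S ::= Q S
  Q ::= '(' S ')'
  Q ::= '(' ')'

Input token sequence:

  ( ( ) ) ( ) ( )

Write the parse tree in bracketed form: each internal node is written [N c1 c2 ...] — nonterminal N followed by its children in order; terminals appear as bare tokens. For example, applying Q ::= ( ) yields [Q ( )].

S
Q S
( S ) S
( Q ) S
( ( ) ) S
( ( ) ) Q S
( ( ) ) ( ) S
( ( ) ) ( ) Q
( ( ) ) ( ) ( )

[S [Q ( [S [Q ( )]] )] [S [Q ( )] [S [Q ( )]]]]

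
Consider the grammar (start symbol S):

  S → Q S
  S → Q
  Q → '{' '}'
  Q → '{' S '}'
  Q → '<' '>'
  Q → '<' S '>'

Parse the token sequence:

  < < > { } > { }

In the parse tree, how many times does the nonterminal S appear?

4

[S [Q < [S [Q < >] [S [Q { }]]] >] [S [Q { }]]]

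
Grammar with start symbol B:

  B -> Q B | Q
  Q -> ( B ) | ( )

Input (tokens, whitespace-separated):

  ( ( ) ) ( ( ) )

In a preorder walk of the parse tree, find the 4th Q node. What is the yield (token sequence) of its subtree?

[B [Q ( [B [Q ( )]] )] [B [Q ( [B [Q ( )]] )]]]

( )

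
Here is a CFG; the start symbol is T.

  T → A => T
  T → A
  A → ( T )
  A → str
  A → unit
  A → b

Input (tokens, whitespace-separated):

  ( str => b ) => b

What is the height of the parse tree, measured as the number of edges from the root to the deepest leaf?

5

[T [A ( [T [A str] => [T [A b]]] )] => [T [A b]]]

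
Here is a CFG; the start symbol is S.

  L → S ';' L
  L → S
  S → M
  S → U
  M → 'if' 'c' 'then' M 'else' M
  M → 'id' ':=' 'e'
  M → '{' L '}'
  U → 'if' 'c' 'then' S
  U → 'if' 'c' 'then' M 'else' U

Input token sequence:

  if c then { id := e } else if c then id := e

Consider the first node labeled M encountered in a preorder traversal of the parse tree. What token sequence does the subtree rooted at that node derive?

[S [U if c then [M { [L [S [M id := e]]] }] else [U if c then [S [M id := e]]]]]

{ id := e }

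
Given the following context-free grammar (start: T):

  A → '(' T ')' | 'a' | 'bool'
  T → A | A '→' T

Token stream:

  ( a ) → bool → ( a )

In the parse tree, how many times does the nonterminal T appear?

5

[T [A ( [T [A a]] )] → [T [A bool] → [T [A ( [T [A a]] )]]]]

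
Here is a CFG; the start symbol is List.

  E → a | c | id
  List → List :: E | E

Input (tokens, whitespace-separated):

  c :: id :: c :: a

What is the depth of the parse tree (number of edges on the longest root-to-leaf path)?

5

[List [List [List [List [E c]] :: [E id]] :: [E c]] :: [E a]]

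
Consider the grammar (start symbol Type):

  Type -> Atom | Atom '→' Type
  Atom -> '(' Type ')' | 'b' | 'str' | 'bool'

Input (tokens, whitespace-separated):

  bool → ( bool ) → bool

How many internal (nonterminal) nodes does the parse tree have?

[Type [Atom bool] → [Type [Atom ( [Type [Atom bool]] )] → [Type [Atom bool]]]]

8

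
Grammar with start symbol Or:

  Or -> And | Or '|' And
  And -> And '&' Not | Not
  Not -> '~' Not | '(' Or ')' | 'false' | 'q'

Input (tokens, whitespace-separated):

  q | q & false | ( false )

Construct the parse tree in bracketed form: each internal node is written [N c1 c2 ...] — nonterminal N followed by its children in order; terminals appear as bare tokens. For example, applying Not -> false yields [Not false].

[Or [Or [Or [And [Not q]]] | [And [And [Not q]] & [Not false]]] | [And [Not ( [Or [And [Not false]]] )]]]

Or
Or | And
Or | And | And
And | And | And
Not | And | And
q | And | And
q | And & Not | And
q | Not & Not | And
q | q & Not | And
q | q & false | And
q | q & false | Not
q | q & false | ( Or )
q | q & false | ( And )
q | q & false | ( Not )
q | q & false | ( false )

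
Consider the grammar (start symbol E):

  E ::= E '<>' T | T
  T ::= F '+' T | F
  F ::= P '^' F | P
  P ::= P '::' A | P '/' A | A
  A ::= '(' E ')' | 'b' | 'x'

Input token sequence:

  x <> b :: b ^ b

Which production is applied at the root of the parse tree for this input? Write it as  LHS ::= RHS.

[E [E [T [F [P [A x]]]]] <> [T [F [P [P [A b]] :: [A b]] ^ [F [P [A b]]]]]]

E ::= E '<>' T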